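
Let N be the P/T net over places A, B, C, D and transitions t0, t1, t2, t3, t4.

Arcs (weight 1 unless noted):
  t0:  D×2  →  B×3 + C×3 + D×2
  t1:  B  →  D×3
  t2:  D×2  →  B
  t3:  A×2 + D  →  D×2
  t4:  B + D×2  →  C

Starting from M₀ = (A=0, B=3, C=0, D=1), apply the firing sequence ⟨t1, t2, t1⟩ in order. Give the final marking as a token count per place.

step 1: fire t1:  (A=0, B=3, C=0, D=1) → (A=0, B=2, C=0, D=4)
step 2: fire t2:  (A=0, B=2, C=0, D=4) → (A=0, B=3, C=0, D=2)
step 3: fire t1:  (A=0, B=3, C=0, D=2) → (A=0, B=2, C=0, D=5)

(A=0, B=2, C=0, D=5)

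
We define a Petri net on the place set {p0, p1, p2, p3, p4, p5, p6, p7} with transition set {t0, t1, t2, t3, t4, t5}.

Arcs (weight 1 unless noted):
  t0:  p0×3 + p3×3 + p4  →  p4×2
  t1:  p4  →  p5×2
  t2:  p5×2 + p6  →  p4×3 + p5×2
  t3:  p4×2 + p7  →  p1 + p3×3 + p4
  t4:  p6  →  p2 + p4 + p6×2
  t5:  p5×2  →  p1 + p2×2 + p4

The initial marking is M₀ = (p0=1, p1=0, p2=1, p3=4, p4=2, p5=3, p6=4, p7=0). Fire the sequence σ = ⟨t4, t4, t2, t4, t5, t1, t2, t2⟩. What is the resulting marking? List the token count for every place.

step 1: fire t4:  (p0=1, p1=0, p2=1, p3=4, p4=2, p5=3, p6=4, p7=0) → (p0=1, p1=0, p2=2, p3=4, p4=3, p5=3, p6=5, p7=0)
step 2: fire t4:  (p0=1, p1=0, p2=2, p3=4, p4=3, p5=3, p6=5, p7=0) → (p0=1, p1=0, p2=3, p3=4, p4=4, p5=3, p6=6, p7=0)
step 3: fire t2:  (p0=1, p1=0, p2=3, p3=4, p4=4, p5=3, p6=6, p7=0) → (p0=1, p1=0, p2=3, p3=4, p4=7, p5=3, p6=5, p7=0)
step 4: fire t4:  (p0=1, p1=0, p2=3, p3=4, p4=7, p5=3, p6=5, p7=0) → (p0=1, p1=0, p2=4, p3=4, p4=8, p5=3, p6=6, p7=0)
step 5: fire t5:  (p0=1, p1=0, p2=4, p3=4, p4=8, p5=3, p6=6, p7=0) → (p0=1, p1=1, p2=6, p3=4, p4=9, p5=1, p6=6, p7=0)
step 6: fire t1:  (p0=1, p1=1, p2=6, p3=4, p4=9, p5=1, p6=6, p7=0) → (p0=1, p1=1, p2=6, p3=4, p4=8, p5=3, p6=6, p7=0)
step 7: fire t2:  (p0=1, p1=1, p2=6, p3=4, p4=8, p5=3, p6=6, p7=0) → (p0=1, p1=1, p2=6, p3=4, p4=11, p5=3, p6=5, p7=0)
step 8: fire t2:  (p0=1, p1=1, p2=6, p3=4, p4=11, p5=3, p6=5, p7=0) → (p0=1, p1=1, p2=6, p3=4, p4=14, p5=3, p6=4, p7=0)

(p0=1, p1=1, p2=6, p3=4, p4=14, p5=3, p6=4, p7=0)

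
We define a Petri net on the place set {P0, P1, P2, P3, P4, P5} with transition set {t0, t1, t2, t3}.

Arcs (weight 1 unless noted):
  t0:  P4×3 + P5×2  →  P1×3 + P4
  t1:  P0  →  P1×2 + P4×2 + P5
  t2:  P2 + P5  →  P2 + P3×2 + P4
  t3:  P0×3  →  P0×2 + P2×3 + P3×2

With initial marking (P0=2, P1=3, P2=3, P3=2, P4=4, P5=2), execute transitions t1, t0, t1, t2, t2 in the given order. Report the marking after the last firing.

(P0=0, P1=10, P2=3, P3=6, P4=8, P5=0)

step 1: fire t1:  (P0=2, P1=3, P2=3, P3=2, P4=4, P5=2) → (P0=1, P1=5, P2=3, P3=2, P4=6, P5=3)
step 2: fire t0:  (P0=1, P1=5, P2=3, P3=2, P4=6, P5=3) → (P0=1, P1=8, P2=3, P3=2, P4=4, P5=1)
step 3: fire t1:  (P0=1, P1=8, P2=3, P3=2, P4=4, P5=1) → (P0=0, P1=10, P2=3, P3=2, P4=6, P5=2)
step 4: fire t2:  (P0=0, P1=10, P2=3, P3=2, P4=6, P5=2) → (P0=0, P1=10, P2=3, P3=4, P4=7, P5=1)
step 5: fire t2:  (P0=0, P1=10, P2=3, P3=4, P4=7, P5=1) → (P0=0, P1=10, P2=3, P3=6, P4=8, P5=0)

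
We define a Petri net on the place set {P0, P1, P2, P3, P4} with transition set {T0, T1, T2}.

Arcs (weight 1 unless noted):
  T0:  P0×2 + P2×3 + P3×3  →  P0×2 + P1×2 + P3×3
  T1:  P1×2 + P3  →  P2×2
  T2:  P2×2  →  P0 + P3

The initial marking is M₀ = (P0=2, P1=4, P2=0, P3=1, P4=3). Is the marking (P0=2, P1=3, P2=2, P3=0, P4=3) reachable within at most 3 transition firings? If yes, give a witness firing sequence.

NO — not reachable within 3 firings

depth 0: 1 marking
depth 1: 2 markings reached so far
depth 2: 3 markings reached so far
depth 3: 4 markings reached so far
target is not among the 4 markings reachable within 3 steps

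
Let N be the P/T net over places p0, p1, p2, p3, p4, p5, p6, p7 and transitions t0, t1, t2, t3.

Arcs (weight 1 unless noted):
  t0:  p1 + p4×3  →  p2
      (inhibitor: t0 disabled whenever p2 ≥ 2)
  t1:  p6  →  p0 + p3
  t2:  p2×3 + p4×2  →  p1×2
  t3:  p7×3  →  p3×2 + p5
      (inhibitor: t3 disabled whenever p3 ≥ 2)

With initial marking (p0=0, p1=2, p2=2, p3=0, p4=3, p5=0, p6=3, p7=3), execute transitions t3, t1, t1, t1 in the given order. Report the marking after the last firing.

step 1: fire t3:  (p0=0, p1=2, p2=2, p3=0, p4=3, p5=0, p6=3, p7=3) → (p0=0, p1=2, p2=2, p3=2, p4=3, p5=1, p6=3, p7=0)
step 2: fire t1:  (p0=0, p1=2, p2=2, p3=2, p4=3, p5=1, p6=3, p7=0) → (p0=1, p1=2, p2=2, p3=3, p4=3, p5=1, p6=2, p7=0)
step 3: fire t1:  (p0=1, p1=2, p2=2, p3=3, p4=3, p5=1, p6=2, p7=0) → (p0=2, p1=2, p2=2, p3=4, p4=3, p5=1, p6=1, p7=0)
step 4: fire t1:  (p0=2, p1=2, p2=2, p3=4, p4=3, p5=1, p6=1, p7=0) → (p0=3, p1=2, p2=2, p3=5, p4=3, p5=1, p6=0, p7=0)

(p0=3, p1=2, p2=2, p3=5, p4=3, p5=1, p6=0, p7=0)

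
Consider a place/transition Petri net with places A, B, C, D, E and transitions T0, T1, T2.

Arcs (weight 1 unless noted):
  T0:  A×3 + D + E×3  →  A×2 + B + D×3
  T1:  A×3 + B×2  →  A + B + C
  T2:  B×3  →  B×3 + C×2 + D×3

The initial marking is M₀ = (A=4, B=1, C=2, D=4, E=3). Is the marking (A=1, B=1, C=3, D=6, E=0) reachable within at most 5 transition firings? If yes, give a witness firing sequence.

step 1: fire T0:  (A=4, B=1, C=2, D=4, E=3) → (A=3, B=2, C=2, D=6, E=0)
step 2: fire T1:  (A=3, B=2, C=2, D=6, E=0) → (A=1, B=1, C=3, D=6, E=0)

YES — reachable via ⟨T0, T1⟩ (2 firings)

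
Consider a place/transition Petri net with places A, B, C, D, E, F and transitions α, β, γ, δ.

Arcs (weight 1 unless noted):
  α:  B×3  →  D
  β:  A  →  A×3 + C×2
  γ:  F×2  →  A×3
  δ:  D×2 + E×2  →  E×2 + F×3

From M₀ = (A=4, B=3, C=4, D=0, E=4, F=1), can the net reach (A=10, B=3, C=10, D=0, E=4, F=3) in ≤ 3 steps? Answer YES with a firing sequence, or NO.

depth 0: 1 marking
depth 1: 3 markings reached so far
depth 2: 5 markings reached so far
depth 3: 7 markings reached so far
target is not among the 7 markings reachable within 3 steps

NO — not reachable within 3 firings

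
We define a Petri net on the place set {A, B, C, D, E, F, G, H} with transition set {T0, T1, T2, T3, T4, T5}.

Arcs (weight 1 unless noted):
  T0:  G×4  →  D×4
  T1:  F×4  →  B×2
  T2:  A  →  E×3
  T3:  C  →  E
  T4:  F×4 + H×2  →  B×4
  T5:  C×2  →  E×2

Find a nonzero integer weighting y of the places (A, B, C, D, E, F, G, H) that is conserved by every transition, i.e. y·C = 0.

y = (A:3, B:0, C:1, D:0, E:1, F:0, G:0, H:0)

Incidence matrix C (rows=places, cols=transitions):
       T0   T1   T2   T3   T4   T5
    A   0    0   -1    0    0    0
    B   0    2    0    0    4    0
    C   0    0    0   -1    0   -2
    D   4    0    0    0    0    0
    E   0    0    3    1    0    2
    F   0   -4    0    0   -4    0
    G  -4    0    0    0    0    0
    H   0    0    0    0   -2    0

Candidate y = [3, 0, 1, 0, 1, 0, 0, 0]; check y·C column-wise:
  col T0: 3·0 + 1·0 + 0·4 + 1·0 + 0·-4 = 0
  col T1: 3·0 + 0·2 + 1·0 + 1·0 + 0·-4 = 0
  col T2: 3·-1 + 1·0 + 1·3 = 0
  col T3: 3·0 + 1·-1 + 1·1 = 0
  col T4: 3·0 + 0·4 + 1·0 + 1·0 + 0·-4 + 0·-2 = 0
  col T5: 3·0 + 1·-2 + 1·2 = 0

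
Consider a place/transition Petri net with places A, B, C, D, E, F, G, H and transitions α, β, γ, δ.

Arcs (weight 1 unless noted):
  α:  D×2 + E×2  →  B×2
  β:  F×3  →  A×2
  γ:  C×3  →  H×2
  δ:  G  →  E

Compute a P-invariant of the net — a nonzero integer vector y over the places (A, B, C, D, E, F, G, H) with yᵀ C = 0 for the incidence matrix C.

y = (A:0, B:1, C:0, D:1, E:0, F:0, G:0, H:0)

Incidence matrix C (rows=places, cols=transitions):
        α    β    γ    δ
    A   0    2    0    0
    B   2    0    0    0
    C   0    0   -3    0
    D  -2    0    0    0
    E  -2    0    0    1
    F   0   -3    0    0
    G   0    0    0   -1
    H   0    0    2    0

Candidate y = [0, 1, 0, 1, 0, 0, 0, 0]; check y·C column-wise:
  col α: 1·2 + 1·-2 + 0·-2 = 0
  col β: 0·2 + 1·0 + 1·0 + 0·-3 = 0
  col γ: 1·0 + 0·-3 + 1·0 + 0·2 = 0
  col δ: 1·0 + 1·0 + 0·1 + 0·-1 = 0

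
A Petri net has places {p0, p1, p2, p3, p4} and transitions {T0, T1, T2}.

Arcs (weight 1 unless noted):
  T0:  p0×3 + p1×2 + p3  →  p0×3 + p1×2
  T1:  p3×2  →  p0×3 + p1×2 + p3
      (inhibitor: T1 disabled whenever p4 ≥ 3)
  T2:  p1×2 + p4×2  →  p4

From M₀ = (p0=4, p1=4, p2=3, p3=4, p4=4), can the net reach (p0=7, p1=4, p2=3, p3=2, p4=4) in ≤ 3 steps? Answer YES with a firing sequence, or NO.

depth 0: 1 marking
depth 1: 3 markings reached so far
depth 2: 6 markings reached so far
depth 3: 10 markings reached so far
target is not among the 10 markings reachable within 3 steps

NO — not reachable within 3 firings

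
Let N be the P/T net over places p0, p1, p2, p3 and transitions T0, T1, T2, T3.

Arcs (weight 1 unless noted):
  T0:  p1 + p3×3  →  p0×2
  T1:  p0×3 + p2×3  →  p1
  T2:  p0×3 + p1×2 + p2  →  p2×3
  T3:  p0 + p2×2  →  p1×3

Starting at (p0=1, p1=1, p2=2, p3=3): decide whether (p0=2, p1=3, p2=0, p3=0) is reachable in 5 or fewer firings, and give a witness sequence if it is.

YES — reachable via ⟨T0, T3⟩ (2 firings)

step 1: fire T0:  (p0=1, p1=1, p2=2, p3=3) → (p0=3, p1=0, p2=2, p3=0)
step 2: fire T3:  (p0=3, p1=0, p2=2, p3=0) → (p0=2, p1=3, p2=0, p3=0)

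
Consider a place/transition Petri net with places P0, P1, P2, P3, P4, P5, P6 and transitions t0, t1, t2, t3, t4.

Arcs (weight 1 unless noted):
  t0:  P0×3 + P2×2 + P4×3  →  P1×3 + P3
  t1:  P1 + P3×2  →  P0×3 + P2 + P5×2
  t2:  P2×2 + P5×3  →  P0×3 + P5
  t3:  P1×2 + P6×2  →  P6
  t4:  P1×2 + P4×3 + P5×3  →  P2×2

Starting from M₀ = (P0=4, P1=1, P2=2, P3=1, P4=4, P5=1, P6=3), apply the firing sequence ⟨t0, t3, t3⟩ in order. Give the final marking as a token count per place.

step 1: fire t0:  (P0=4, P1=1, P2=2, P3=1, P4=4, P5=1, P6=3) → (P0=1, P1=4, P2=0, P3=2, P4=1, P5=1, P6=3)
step 2: fire t3:  (P0=1, P1=4, P2=0, P3=2, P4=1, P5=1, P6=3) → (P0=1, P1=2, P2=0, P3=2, P4=1, P5=1, P6=2)
step 3: fire t3:  (P0=1, P1=2, P2=0, P3=2, P4=1, P5=1, P6=2) → (P0=1, P1=0, P2=0, P3=2, P4=1, P5=1, P6=1)

(P0=1, P1=0, P2=0, P3=2, P4=1, P5=1, P6=1)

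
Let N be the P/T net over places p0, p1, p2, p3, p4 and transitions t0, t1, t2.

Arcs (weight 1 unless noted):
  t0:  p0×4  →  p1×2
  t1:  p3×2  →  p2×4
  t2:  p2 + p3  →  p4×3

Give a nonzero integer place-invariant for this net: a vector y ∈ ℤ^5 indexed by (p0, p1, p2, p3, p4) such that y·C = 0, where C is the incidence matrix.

Incidence matrix C (rows=places, cols=transitions):
       t0   t1   t2
   p0  -4    0    0
   p1   2    0    0
   p2   0    4   -1
   p3   0   -2   -1
   p4   0    0    3

Candidate y = [1, 2, 0, 0, 0]; check y·C column-wise:
  col t0: 1·-4 + 2·2 = 0
  col t1: 1·0 + 2·0 + 0·4 + 0·-2 = 0
  col t2: 1·0 + 2·0 + 0·-1 + 0·-1 + 0·3 = 0

y = (p0:1, p1:2, p2:0, p3:0, p4:0)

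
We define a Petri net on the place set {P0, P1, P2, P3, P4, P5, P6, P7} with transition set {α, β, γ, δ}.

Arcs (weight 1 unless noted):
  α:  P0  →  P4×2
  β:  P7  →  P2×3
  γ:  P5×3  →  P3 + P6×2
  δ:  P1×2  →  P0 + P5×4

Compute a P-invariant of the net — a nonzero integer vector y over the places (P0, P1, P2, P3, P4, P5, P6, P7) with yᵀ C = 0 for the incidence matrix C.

y = (P0:2, P1:1, P2:0, P3:0, P4:1, P5:0, P6:0, P7:0)

Incidence matrix C (rows=places, cols=transitions):
        α    β    γ    δ
   P0  -1    0    0    1
   P1   0    0    0   -2
   P2   0    3    0    0
   P3   0    0    1    0
   P4   2    0    0    0
   P5   0    0   -3    4
   P6   0    0    2    0
   P7   0   -1    0    0

Candidate y = [2, 1, 0, 0, 1, 0, 0, 0]; check y·C column-wise:
  col α: 2·-1 + 1·0 + 1·2 = 0
  col β: 2·0 + 1·0 + 0·3 + 1·0 + 0·-1 = 0
  col γ: 2·0 + 1·0 + 0·1 + 1·0 + 0·-3 + 0·2 = 0
  col δ: 2·1 + 1·-2 + 1·0 + 0·4 = 0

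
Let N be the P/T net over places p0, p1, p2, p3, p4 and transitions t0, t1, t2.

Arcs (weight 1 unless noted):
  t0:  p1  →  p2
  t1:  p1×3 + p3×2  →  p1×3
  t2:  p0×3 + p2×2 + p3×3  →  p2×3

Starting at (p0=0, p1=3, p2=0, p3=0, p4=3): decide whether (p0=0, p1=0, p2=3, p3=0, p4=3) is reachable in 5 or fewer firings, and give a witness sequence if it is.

step 1: fire t0:  (p0=0, p1=3, p2=0, p3=0, p4=3) → (p0=0, p1=2, p2=1, p3=0, p4=3)
step 2: fire t0:  (p0=0, p1=2, p2=1, p3=0, p4=3) → (p0=0, p1=1, p2=2, p3=0, p4=3)
step 3: fire t0:  (p0=0, p1=1, p2=2, p3=0, p4=3) → (p0=0, p1=0, p2=3, p3=0, p4=3)

YES — reachable via ⟨t0, t0, t0⟩ (3 firings)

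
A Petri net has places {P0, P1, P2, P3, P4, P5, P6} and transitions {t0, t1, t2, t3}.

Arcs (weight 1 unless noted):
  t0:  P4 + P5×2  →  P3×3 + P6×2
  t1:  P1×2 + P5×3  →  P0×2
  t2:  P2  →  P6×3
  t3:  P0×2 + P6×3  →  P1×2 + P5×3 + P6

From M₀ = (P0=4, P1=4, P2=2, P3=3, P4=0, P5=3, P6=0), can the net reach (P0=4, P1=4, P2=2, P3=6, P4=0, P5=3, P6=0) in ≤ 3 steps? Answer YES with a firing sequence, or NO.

depth 0: 1 marking
depth 1: 3 markings reached so far
depth 2: 6 markings reached so far
depth 3: 9 markings reached so far
target is not among the 9 markings reachable within 3 steps

NO — not reachable within 3 firings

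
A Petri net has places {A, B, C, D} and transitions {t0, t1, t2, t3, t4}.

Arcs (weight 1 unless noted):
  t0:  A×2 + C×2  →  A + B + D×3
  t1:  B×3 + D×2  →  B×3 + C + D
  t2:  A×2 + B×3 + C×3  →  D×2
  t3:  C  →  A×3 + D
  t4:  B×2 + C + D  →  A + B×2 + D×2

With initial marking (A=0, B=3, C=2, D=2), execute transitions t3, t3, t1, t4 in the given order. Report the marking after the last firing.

(A=7, B=3, C=0, D=4)

step 1: fire t3:  (A=0, B=3, C=2, D=2) → (A=3, B=3, C=1, D=3)
step 2: fire t3:  (A=3, B=3, C=1, D=3) → (A=6, B=3, C=0, D=4)
step 3: fire t1:  (A=6, B=3, C=0, D=4) → (A=6, B=3, C=1, D=3)
step 4: fire t4:  (A=6, B=3, C=1, D=3) → (A=7, B=3, C=0, D=4)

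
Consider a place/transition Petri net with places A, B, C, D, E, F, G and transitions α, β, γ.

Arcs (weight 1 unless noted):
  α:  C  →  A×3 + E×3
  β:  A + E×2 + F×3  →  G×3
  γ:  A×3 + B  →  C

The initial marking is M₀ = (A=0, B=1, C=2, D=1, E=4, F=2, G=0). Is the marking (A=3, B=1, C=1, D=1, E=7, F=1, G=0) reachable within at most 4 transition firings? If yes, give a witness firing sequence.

depth 0: 1 marking
depth 1: 2 markings reached so far
depth 2: 4 markings reached so far
depth 3: 5 markings reached so far
depth 4: 6 markings reached so far
target is not among the 6 markings reachable within 4 steps

NO — not reachable within 4 firings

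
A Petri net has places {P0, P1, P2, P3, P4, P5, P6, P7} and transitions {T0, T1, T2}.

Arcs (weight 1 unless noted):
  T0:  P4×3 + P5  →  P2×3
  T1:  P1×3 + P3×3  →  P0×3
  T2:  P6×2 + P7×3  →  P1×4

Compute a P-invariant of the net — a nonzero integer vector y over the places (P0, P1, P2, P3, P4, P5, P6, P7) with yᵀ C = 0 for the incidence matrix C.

y = (P0:1, P1:0, P2:0, P3:1, P4:0, P5:0, P6:0, P7:0)

Incidence matrix C (rows=places, cols=transitions):
       T0   T1   T2
   P0   0    3    0
   P1   0   -3    4
   P2   3    0    0
   P3   0   -3    0
   P4  -3    0    0
   P5  -1    0    0
   P6   0    0   -2
   P7   0    0   -3

Candidate y = [1, 0, 0, 1, 0, 0, 0, 0]; check y·C column-wise:
  col T0: 1·0 + 0·3 + 1·0 + 0·-3 + 0·-1 = 0
  col T1: 1·3 + 0·-3 + 1·-3 = 0
  col T2: 1·0 + 0·4 + 1·0 + 0·-2 + 0·-3 = 0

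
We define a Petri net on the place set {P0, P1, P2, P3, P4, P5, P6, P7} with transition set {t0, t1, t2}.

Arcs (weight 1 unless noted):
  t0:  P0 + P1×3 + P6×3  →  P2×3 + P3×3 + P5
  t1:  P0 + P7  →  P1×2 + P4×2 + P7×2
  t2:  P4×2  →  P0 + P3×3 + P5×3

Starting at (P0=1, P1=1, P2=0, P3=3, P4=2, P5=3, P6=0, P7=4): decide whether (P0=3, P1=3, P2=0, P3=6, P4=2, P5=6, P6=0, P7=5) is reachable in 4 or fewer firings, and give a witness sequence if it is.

NO — not reachable within 4 firings

depth 0: 1 marking
depth 1: 3 markings reached so far
depth 2: 4 markings reached so far
depth 3: 6 markings reached so far
depth 4: 7 markings reached so far
target is not among the 7 markings reachable within 4 steps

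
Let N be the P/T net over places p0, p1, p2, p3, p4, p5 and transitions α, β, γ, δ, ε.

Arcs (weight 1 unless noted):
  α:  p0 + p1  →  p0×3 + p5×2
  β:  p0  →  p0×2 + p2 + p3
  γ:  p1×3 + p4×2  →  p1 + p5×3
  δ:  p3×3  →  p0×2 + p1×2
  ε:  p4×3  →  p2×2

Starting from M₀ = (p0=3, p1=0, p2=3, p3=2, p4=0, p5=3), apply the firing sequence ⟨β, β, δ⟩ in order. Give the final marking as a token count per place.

step 1: fire β:  (p0=3, p1=0, p2=3, p3=2, p4=0, p5=3) → (p0=4, p1=0, p2=4, p3=3, p4=0, p5=3)
step 2: fire β:  (p0=4, p1=0, p2=4, p3=3, p4=0, p5=3) → (p0=5, p1=0, p2=5, p3=4, p4=0, p5=3)
step 3: fire δ:  (p0=5, p1=0, p2=5, p3=4, p4=0, p5=3) → (p0=7, p1=2, p2=5, p3=1, p4=0, p5=3)

(p0=7, p1=2, p2=5, p3=1, p4=0, p5=3)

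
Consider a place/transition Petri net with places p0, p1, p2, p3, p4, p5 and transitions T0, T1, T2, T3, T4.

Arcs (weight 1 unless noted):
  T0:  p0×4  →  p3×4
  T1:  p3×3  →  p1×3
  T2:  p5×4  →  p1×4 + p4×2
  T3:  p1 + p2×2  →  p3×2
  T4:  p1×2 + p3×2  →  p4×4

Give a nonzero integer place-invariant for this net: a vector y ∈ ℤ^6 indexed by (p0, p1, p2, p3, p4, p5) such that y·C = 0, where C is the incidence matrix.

y = (p0:2, p1:2, p2:1, p3:2, p4:2, p5:3)

Incidence matrix C (rows=places, cols=transitions):
       T0   T1   T2   T3   T4
   p0  -4    0    0    0    0
   p1   0    3    4   -1   -2
   p2   0    0    0   -2    0
   p3   4   -3    0    2   -2
   p4   0    0    2    0    4
   p5   0    0   -4    0    0

Candidate y = [2, 2, 1, 2, 2, 3]; check y·C column-wise:
  col T0: 2·-4 + 2·0 + 1·0 + 2·4 + 2·0 + 3·0 = 0
  col T1: 2·0 + 2·3 + 1·0 + 2·-3 + 2·0 + 3·0 = 0
  col T2: 2·0 + 2·4 + 1·0 + 2·0 + 2·2 + 3·-4 = 0
  col T3: 2·0 + 2·-1 + 1·-2 + 2·2 + 2·0 + 3·0 = 0
  col T4: 2·0 + 2·-2 + 1·0 + 2·-2 + 2·4 + 3·0 = 0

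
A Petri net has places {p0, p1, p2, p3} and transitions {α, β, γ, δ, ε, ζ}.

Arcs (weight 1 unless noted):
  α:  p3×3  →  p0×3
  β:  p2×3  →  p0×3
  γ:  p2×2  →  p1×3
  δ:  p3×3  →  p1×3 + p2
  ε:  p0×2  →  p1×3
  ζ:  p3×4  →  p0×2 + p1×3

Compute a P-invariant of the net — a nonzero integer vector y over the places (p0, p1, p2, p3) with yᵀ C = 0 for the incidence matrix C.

y = (p0:3, p1:2, p2:3, p3:3)

Incidence matrix C (rows=places, cols=transitions):
        α    β    γ    δ    ε    ζ
   p0   3    3    0    0   -2    2
   p1   0    0    3    3    3    3
   p2   0   -3   -2    1    0    0
   p3  -3    0    0   -3    0   -4

Candidate y = [3, 2, 3, 3]; check y·C column-wise:
  col α: 3·3 + 2·0 + 3·0 + 3·-3 = 0
  col β: 3·3 + 2·0 + 3·-3 + 3·0 = 0
  col γ: 3·0 + 2·3 + 3·-2 + 3·0 = 0
  col δ: 3·0 + 2·3 + 3·1 + 3·-3 = 0
  col ε: 3·-2 + 2·3 + 3·0 + 3·0 = 0
  col ζ: 3·2 + 2·3 + 3·0 + 3·-4 = 0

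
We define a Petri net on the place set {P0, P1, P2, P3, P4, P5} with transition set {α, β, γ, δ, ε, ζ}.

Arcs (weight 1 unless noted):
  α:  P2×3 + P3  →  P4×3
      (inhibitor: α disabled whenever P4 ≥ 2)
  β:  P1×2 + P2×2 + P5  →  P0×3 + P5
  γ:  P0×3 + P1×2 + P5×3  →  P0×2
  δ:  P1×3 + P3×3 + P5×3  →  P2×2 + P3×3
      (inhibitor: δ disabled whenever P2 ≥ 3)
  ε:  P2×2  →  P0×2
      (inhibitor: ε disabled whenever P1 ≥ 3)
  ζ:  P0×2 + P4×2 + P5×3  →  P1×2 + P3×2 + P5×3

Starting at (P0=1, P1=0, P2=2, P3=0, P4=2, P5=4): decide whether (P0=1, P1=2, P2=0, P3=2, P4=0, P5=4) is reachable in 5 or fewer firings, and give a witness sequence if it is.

YES — reachable via ⟨ε, ζ⟩ (2 firings)

step 1: fire ε:  (P0=1, P1=0, P2=2, P3=0, P4=2, P5=4) → (P0=3, P1=0, P2=0, P3=0, P4=2, P5=4)
step 2: fire ζ:  (P0=3, P1=0, P2=0, P3=0, P4=2, P5=4) → (P0=1, P1=2, P2=0, P3=2, P4=0, P5=4)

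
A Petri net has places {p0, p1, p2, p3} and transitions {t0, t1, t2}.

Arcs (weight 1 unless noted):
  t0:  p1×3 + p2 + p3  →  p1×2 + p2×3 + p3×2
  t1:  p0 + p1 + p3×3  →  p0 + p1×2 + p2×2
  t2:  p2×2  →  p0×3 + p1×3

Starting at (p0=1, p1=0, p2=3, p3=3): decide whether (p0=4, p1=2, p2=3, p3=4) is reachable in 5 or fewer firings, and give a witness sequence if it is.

YES — reachable via ⟨t2, t0⟩ (2 firings)

step 1: fire t2:  (p0=1, p1=0, p2=3, p3=3) → (p0=4, p1=3, p2=1, p3=3)
step 2: fire t0:  (p0=4, p1=3, p2=1, p3=3) → (p0=4, p1=2, p2=3, p3=4)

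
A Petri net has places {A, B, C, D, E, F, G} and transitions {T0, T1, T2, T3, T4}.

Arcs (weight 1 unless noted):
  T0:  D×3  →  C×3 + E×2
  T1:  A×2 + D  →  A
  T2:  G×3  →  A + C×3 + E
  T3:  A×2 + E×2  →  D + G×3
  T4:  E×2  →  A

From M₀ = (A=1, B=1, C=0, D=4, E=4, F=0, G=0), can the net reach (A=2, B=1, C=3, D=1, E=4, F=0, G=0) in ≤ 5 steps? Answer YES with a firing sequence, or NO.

YES — reachable via ⟨T0, T4⟩ (2 firings)

step 1: fire T0:  (A=1, B=1, C=0, D=4, E=4, F=0, G=0) → (A=1, B=1, C=3, D=1, E=6, F=0, G=0)
step 2: fire T4:  (A=1, B=1, C=3, D=1, E=6, F=0, G=0) → (A=2, B=1, C=3, D=1, E=4, F=0, G=0)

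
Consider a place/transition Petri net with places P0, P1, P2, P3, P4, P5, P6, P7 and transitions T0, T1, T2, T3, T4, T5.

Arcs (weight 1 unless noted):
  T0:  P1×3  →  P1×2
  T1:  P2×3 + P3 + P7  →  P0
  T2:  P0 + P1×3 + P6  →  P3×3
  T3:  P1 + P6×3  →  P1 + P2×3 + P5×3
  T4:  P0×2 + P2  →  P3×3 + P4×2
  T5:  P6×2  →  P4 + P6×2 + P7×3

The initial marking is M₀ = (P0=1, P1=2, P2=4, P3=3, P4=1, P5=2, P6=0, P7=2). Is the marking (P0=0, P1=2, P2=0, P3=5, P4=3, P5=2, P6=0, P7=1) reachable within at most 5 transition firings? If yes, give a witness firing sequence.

YES — reachable via ⟨T1, T4⟩ (2 firings)

step 1: fire T1:  (P0=1, P1=2, P2=4, P3=3, P4=1, P5=2, P6=0, P7=2) → (P0=2, P1=2, P2=1, P3=2, P4=1, P5=2, P6=0, P7=1)
step 2: fire T4:  (P0=2, P1=2, P2=1, P3=2, P4=1, P5=2, P6=0, P7=1) → (P0=0, P1=2, P2=0, P3=5, P4=3, P5=2, P6=0, P7=1)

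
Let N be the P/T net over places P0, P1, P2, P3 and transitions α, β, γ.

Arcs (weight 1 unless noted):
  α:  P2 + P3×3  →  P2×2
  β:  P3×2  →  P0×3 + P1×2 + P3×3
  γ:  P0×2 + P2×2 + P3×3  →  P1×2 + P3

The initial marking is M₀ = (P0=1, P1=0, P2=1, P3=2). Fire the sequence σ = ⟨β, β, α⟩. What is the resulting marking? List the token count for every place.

(P0=7, P1=4, P2=2, P3=1)

step 1: fire β:  (P0=1, P1=0, P2=1, P3=2) → (P0=4, P1=2, P2=1, P3=3)
step 2: fire β:  (P0=4, P1=2, P2=1, P3=3) → (P0=7, P1=4, P2=1, P3=4)
step 3: fire α:  (P0=7, P1=4, P2=1, P3=4) → (P0=7, P1=4, P2=2, P3=1)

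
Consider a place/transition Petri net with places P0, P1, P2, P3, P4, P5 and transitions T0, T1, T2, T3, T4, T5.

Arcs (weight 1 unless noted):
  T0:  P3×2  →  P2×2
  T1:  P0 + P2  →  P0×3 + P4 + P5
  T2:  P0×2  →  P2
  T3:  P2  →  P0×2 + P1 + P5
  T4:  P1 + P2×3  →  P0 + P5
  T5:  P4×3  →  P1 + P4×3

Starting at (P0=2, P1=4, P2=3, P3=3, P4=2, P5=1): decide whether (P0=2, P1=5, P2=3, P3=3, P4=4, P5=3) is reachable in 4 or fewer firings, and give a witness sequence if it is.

depth 0: 1 marking
depth 1: 6 markings reached so far
depth 2: 17 markings reached so far
depth 3: 41 markings reached so far
depth 4: 81 markings reached so far
target is not among the 81 markings reachable within 4 steps

NO — not reachable within 4 firings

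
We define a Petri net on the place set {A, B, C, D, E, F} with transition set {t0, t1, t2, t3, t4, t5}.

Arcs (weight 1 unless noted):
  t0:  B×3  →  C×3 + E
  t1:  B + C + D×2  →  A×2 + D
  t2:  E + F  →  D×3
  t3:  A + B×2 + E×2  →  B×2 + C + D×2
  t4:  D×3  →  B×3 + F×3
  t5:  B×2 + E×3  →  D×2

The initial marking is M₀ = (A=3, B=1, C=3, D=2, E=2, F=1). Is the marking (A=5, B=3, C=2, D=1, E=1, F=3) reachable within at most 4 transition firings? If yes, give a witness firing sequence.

step 1: fire t1:  (A=3, B=1, C=3, D=2, E=2, F=1) → (A=5, B=0, C=2, D=1, E=2, F=1)
step 2: fire t2:  (A=5, B=0, C=2, D=1, E=2, F=1) → (A=5, B=0, C=2, D=4, E=1, F=0)
step 3: fire t4:  (A=5, B=0, C=2, D=4, E=1, F=0) → (A=5, B=3, C=2, D=1, E=1, F=3)

YES — reachable via ⟨t1, t2, t4⟩ (3 firings)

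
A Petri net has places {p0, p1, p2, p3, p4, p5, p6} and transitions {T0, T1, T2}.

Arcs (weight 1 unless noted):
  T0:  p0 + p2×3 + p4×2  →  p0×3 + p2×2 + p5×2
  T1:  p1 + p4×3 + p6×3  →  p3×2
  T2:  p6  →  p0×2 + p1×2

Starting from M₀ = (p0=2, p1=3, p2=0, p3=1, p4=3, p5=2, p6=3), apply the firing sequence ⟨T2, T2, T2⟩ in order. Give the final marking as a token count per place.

(p0=8, p1=9, p2=0, p3=1, p4=3, p5=2, p6=0)

step 1: fire T2:  (p0=2, p1=3, p2=0, p3=1, p4=3, p5=2, p6=3) → (p0=4, p1=5, p2=0, p3=1, p4=3, p5=2, p6=2)
step 2: fire T2:  (p0=4, p1=5, p2=0, p3=1, p4=3, p5=2, p6=2) → (p0=6, p1=7, p2=0, p3=1, p4=3, p5=2, p6=1)
step 3: fire T2:  (p0=6, p1=7, p2=0, p3=1, p4=3, p5=2, p6=1) → (p0=8, p1=9, p2=0, p3=1, p4=3, p5=2, p6=0)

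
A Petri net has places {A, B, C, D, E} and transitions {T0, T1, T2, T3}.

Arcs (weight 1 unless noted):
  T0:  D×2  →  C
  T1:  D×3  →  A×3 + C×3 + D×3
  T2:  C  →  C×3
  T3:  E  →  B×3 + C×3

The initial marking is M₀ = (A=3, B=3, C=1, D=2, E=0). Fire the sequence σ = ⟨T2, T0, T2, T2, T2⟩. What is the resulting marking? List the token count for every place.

(A=3, B=3, C=10, D=0, E=0)

step 1: fire T2:  (A=3, B=3, C=1, D=2, E=0) → (A=3, B=3, C=3, D=2, E=0)
step 2: fire T0:  (A=3, B=3, C=3, D=2, E=0) → (A=3, B=3, C=4, D=0, E=0)
step 3: fire T2:  (A=3, B=3, C=4, D=0, E=0) → (A=3, B=3, C=6, D=0, E=0)
step 4: fire T2:  (A=3, B=3, C=6, D=0, E=0) → (A=3, B=3, C=8, D=0, E=0)
step 5: fire T2:  (A=3, B=3, C=8, D=0, E=0) → (A=3, B=3, C=10, D=0, E=0)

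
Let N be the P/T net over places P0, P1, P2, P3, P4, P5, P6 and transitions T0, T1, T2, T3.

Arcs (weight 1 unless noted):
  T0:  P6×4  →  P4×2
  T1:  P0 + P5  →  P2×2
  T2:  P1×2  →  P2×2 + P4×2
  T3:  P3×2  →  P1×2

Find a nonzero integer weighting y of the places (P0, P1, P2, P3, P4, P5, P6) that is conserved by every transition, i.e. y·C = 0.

Incidence matrix C (rows=places, cols=transitions):
       T0   T1   T2   T3
   P0   0   -1    0    0
   P1   0    0   -2    2
   P2   0    2    2    0
   P3   0    0    0   -2
   P4   2    0    2    0
   P5   0   -1    0    0
   P6  -4    0    0    0

Candidate y = [2, 1, 1, 1, 0, 0, 0]; check y·C column-wise:
  col T0: 2·0 + 1·0 + 1·0 + 1·0 + 0·2 + 0·-4 = 0
  col T1: 2·-1 + 1·0 + 1·2 + 1·0 + 0·-1 = 0
  col T2: 2·0 + 1·-2 + 1·2 + 1·0 + 0·2 = 0
  col T3: 2·0 + 1·2 + 1·0 + 1·-2 = 0

y = (P0:2, P1:1, P2:1, P3:1, P4:0, P5:0, P6:0)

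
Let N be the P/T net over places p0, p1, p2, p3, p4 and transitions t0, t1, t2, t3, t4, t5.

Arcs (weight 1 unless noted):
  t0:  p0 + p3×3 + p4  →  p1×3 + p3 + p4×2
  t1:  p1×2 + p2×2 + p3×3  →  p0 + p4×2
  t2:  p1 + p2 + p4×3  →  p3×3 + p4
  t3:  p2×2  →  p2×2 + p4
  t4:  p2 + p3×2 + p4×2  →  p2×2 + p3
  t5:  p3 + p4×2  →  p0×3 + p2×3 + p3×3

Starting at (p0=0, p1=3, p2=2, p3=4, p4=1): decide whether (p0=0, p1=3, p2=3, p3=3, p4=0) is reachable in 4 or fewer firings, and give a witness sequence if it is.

YES — reachable via ⟨t3, t4⟩ (2 firings)

step 1: fire t3:  (p0=0, p1=3, p2=2, p3=4, p4=1) → (p0=0, p1=3, p2=2, p3=4, p4=2)
step 2: fire t4:  (p0=0, p1=3, p2=2, p3=4, p4=2) → (p0=0, p1=3, p2=3, p3=3, p4=0)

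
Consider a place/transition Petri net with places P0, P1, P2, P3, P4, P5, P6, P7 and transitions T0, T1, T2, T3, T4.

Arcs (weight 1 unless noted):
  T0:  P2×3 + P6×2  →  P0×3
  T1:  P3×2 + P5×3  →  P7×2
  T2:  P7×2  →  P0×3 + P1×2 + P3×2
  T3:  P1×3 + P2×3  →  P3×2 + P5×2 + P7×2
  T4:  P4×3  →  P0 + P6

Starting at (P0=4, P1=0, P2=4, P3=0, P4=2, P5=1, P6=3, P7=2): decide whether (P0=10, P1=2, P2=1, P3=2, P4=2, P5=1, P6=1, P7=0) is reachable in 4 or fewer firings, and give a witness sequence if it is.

YES — reachable via ⟨T0, T2⟩ (2 firings)

step 1: fire T0:  (P0=4, P1=0, P2=4, P3=0, P4=2, P5=1, P6=3, P7=2) → (P0=7, P1=0, P2=1, P3=0, P4=2, P5=1, P6=1, P7=2)
step 2: fire T2:  (P0=7, P1=0, P2=1, P3=0, P4=2, P5=1, P6=1, P7=2) → (P0=10, P1=2, P2=1, P3=2, P4=2, P5=1, P6=1, P7=0)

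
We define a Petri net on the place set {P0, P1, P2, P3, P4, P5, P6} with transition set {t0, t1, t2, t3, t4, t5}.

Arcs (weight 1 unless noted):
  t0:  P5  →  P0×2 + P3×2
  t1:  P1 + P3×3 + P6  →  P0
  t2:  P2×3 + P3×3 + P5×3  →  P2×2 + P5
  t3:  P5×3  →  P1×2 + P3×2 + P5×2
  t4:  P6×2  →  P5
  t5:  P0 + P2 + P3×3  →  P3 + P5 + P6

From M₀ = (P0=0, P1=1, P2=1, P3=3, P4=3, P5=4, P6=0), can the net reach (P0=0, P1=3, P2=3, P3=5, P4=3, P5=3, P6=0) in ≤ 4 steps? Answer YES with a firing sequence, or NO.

depth 0: 1 marking
depth 1: 3 markings reached so far
depth 2: 7 markings reached so far
depth 3: 13 markings reached so far
depth 4: 21 markings reached so far
target is not among the 21 markings reachable within 4 steps

NO — not reachable within 4 firings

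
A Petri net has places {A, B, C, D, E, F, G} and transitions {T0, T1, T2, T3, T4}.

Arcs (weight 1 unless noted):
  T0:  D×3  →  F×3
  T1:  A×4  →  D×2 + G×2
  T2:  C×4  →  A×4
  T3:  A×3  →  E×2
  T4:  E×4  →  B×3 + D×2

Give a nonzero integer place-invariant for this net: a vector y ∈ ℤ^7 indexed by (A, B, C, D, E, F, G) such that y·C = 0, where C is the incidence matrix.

Incidence matrix C (rows=places, cols=transitions):
       T0   T1   T2   T3   T4
    A   0   -4    4   -3    0
    B   0    0    0    0    3
    C   0    0   -4    0    0
    D  -3    2    0    0    2
    E   0    0    0    2   -4
    F   3    0    0    0    0
    G   0    2    0    0    0

Candidate y = [6, 4, 6, 12, 9, 12, 0]; check y·C column-wise:
  col T0: 6·0 + 4·0 + 6·0 + 12·-3 + 9·0 + 12·3 = 0
  col T1: 6·-4 + 4·0 + 6·0 + 12·2 + 9·0 + 12·0 + 0·2 = 0
  col T2: 6·4 + 4·0 + 6·-4 + 12·0 + 9·0 + 12·0 = 0
  col T3: 6·-3 + 4·0 + 6·0 + 12·0 + 9·2 + 12·0 = 0
  col T4: 6·0 + 4·3 + 6·0 + 12·2 + 9·-4 + 12·0 = 0

y = (A:6, B:4, C:6, D:12, E:9, F:12, G:0)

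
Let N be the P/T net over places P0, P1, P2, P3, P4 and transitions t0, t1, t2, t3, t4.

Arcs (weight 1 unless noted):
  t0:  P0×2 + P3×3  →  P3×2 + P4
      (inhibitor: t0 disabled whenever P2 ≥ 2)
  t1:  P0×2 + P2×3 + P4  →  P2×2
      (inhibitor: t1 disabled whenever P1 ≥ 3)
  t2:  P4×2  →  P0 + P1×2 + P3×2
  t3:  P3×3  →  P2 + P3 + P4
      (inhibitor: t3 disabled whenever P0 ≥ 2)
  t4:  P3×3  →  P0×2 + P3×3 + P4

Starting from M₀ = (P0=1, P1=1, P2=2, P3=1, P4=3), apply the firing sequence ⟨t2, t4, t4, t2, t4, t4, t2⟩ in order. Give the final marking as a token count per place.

step 1: fire t2:  (P0=1, P1=1, P2=2, P3=1, P4=3) → (P0=2, P1=3, P2=2, P3=3, P4=1)
step 2: fire t4:  (P0=2, P1=3, P2=2, P3=3, P4=1) → (P0=4, P1=3, P2=2, P3=3, P4=2)
step 3: fire t4:  (P0=4, P1=3, P2=2, P3=3, P4=2) → (P0=6, P1=3, P2=2, P3=3, P4=3)
step 4: fire t2:  (P0=6, P1=3, P2=2, P3=3, P4=3) → (P0=7, P1=5, P2=2, P3=5, P4=1)
step 5: fire t4:  (P0=7, P1=5, P2=2, P3=5, P4=1) → (P0=9, P1=5, P2=2, P3=5, P4=2)
step 6: fire t4:  (P0=9, P1=5, P2=2, P3=5, P4=2) → (P0=11, P1=5, P2=2, P3=5, P4=3)
step 7: fire t2:  (P0=11, P1=5, P2=2, P3=5, P4=3) → (P0=12, P1=7, P2=2, P3=7, P4=1)

(P0=12, P1=7, P2=2, P3=7, P4=1)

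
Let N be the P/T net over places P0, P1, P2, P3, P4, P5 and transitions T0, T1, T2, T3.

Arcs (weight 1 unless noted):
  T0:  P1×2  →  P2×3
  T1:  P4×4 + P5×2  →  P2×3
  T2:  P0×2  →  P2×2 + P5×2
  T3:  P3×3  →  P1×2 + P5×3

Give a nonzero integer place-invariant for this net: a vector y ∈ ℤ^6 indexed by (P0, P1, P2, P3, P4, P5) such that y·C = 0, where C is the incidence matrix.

y = (P0:4, P1:6, P2:4, P3:4, P4:3, P5:0)

Incidence matrix C (rows=places, cols=transitions):
       T0   T1   T2   T3
   P0   0    0   -2    0
   P1  -2    0    0    2
   P2   3    3    2    0
   P3   0    0    0   -3
   P4   0   -4    0    0
   P5   0   -2    2    3

Candidate y = [4, 6, 4, 4, 3, 0]; check y·C column-wise:
  col T0: 4·0 + 6·-2 + 4·3 + 4·0 + 3·0 = 0
  col T1: 4·0 + 6·0 + 4·3 + 4·0 + 3·-4 + 0·-2 = 0
  col T2: 4·-2 + 6·0 + 4·2 + 4·0 + 3·0 + 0·2 = 0
  col T3: 4·0 + 6·2 + 4·0 + 4·-3 + 3·0 + 0·3 = 0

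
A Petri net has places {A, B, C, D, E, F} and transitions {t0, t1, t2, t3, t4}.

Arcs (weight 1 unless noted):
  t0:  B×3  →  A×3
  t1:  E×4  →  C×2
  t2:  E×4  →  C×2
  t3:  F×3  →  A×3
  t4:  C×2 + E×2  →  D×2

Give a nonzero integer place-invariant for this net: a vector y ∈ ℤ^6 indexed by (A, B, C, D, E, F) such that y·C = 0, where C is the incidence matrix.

Incidence matrix C (rows=places, cols=transitions):
       t0   t1   t2   t3   t4
    A   3    0    0    3    0
    B  -3    0    0    0    0
    C   0    2    2    0   -2
    D   0    0    0    0    2
    E   0   -4   -4    0   -2
    F   0    0    0   -3    0

Candidate y = [0, 0, 2, 3, 1, 0]; check y·C column-wise:
  col t0: 0·3 + 0·-3 + 2·0 + 3·0 + 1·0 = 0
  col t1: 2·2 + 3·0 + 1·-4 = 0
  col t2: 2·2 + 3·0 + 1·-4 = 0
  col t3: 0·3 + 2·0 + 3·0 + 1·0 + 0·-3 = 0
  col t4: 2·-2 + 3·2 + 1·-2 = 0

y = (A:0, B:0, C:2, D:3, E:1, F:0)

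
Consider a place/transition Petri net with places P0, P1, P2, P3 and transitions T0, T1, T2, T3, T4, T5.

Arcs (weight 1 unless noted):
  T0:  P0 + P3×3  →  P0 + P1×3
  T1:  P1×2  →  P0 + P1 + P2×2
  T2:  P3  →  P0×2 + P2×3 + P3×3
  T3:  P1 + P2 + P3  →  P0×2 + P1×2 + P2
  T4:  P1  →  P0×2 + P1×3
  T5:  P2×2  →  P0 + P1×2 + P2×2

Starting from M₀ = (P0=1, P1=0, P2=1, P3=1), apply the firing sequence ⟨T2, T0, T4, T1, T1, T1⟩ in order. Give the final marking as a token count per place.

(P0=8, P1=2, P2=10, P3=0)

step 1: fire T2:  (P0=1, P1=0, P2=1, P3=1) → (P0=3, P1=0, P2=4, P3=3)
step 2: fire T0:  (P0=3, P1=0, P2=4, P3=3) → (P0=3, P1=3, P2=4, P3=0)
step 3: fire T4:  (P0=3, P1=3, P2=4, P3=0) → (P0=5, P1=5, P2=4, P3=0)
step 4: fire T1:  (P0=5, P1=5, P2=4, P3=0) → (P0=6, P1=4, P2=6, P3=0)
step 5: fire T1:  (P0=6, P1=4, P2=6, P3=0) → (P0=7, P1=3, P2=8, P3=0)
step 6: fire T1:  (P0=7, P1=3, P2=8, P3=0) → (P0=8, P1=2, P2=10, P3=0)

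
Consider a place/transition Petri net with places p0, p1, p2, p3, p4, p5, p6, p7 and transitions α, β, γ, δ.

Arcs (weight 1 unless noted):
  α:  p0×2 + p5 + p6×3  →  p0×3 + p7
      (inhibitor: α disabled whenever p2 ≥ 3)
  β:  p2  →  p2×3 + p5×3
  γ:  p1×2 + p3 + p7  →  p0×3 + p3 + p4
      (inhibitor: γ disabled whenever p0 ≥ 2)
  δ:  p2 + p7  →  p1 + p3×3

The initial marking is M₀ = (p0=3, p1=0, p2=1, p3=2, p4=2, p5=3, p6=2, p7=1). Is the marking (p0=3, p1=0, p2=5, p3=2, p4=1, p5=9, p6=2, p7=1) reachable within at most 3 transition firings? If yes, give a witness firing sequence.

NO — not reachable within 3 firings

depth 0: 1 marking
depth 1: 3 markings reached so far
depth 2: 5 markings reached so far
depth 3: 7 markings reached so far
target is not among the 7 markings reachable within 3 steps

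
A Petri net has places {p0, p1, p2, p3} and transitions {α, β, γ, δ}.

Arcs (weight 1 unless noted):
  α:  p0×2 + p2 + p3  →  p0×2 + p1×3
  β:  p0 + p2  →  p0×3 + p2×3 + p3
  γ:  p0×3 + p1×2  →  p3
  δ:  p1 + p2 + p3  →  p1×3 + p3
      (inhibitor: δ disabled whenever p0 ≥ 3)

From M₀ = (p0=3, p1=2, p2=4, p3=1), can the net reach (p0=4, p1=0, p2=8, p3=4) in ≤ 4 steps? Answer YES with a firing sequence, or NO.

step 1: fire β:  (p0=3, p1=2, p2=4, p3=1) → (p0=5, p1=2, p2=6, p3=2)
step 2: fire β:  (p0=5, p1=2, p2=6, p3=2) → (p0=7, p1=2, p2=8, p3=3)
step 3: fire γ:  (p0=7, p1=2, p2=8, p3=3) → (p0=4, p1=0, p2=8, p3=4)

YES — reachable via ⟨β, β, γ⟩ (3 firings)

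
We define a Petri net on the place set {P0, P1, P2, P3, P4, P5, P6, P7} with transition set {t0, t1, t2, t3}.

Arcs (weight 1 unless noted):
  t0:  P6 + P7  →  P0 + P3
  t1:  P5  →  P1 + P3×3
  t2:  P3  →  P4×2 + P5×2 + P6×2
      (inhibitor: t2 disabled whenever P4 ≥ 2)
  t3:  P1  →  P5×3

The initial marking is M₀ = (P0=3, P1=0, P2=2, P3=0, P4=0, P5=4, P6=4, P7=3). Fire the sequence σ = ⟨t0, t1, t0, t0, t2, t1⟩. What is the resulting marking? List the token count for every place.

(P0=6, P1=2, P2=2, P3=8, P4=2, P5=4, P6=3, P7=0)

step 1: fire t0:  (P0=3, P1=0, P2=2, P3=0, P4=0, P5=4, P6=4, P7=3) → (P0=4, P1=0, P2=2, P3=1, P4=0, P5=4, P6=3, P7=2)
step 2: fire t1:  (P0=4, P1=0, P2=2, P3=1, P4=0, P5=4, P6=3, P7=2) → (P0=4, P1=1, P2=2, P3=4, P4=0, P5=3, P6=3, P7=2)
step 3: fire t0:  (P0=4, P1=1, P2=2, P3=4, P4=0, P5=3, P6=3, P7=2) → (P0=5, P1=1, P2=2, P3=5, P4=0, P5=3, P6=2, P7=1)
step 4: fire t0:  (P0=5, P1=1, P2=2, P3=5, P4=0, P5=3, P6=2, P7=1) → (P0=6, P1=1, P2=2, P3=6, P4=0, P5=3, P6=1, P7=0)
step 5: fire t2:  (P0=6, P1=1, P2=2, P3=6, P4=0, P5=3, P6=1, P7=0) → (P0=6, P1=1, P2=2, P3=5, P4=2, P5=5, P6=3, P7=0)
step 6: fire t1:  (P0=6, P1=1, P2=2, P3=5, P4=2, P5=5, P6=3, P7=0) → (P0=6, P1=2, P2=2, P3=8, P4=2, P5=4, P6=3, P7=0)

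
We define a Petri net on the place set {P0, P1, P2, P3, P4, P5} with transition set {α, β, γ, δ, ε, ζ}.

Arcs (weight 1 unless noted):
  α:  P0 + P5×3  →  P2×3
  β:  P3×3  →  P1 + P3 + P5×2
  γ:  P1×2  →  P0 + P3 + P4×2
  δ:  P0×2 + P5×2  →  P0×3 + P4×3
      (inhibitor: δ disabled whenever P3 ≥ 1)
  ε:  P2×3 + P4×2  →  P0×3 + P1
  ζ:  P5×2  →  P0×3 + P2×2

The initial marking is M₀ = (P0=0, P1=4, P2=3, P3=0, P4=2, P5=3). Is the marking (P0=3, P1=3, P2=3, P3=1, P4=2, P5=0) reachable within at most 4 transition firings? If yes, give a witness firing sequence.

step 1: fire γ:  (P0=0, P1=4, P2=3, P3=0, P4=2, P5=3) → (P0=1, P1=2, P2=3, P3=1, P4=4, P5=3)
step 2: fire α:  (P0=1, P1=2, P2=3, P3=1, P4=4, P5=3) → (P0=0, P1=2, P2=6, P3=1, P4=4, P5=0)
step 3: fire ε:  (P0=0, P1=2, P2=6, P3=1, P4=4, P5=0) → (P0=3, P1=3, P2=3, P3=1, P4=2, P5=0)

YES — reachable via ⟨γ, α, ε⟩ (3 firings)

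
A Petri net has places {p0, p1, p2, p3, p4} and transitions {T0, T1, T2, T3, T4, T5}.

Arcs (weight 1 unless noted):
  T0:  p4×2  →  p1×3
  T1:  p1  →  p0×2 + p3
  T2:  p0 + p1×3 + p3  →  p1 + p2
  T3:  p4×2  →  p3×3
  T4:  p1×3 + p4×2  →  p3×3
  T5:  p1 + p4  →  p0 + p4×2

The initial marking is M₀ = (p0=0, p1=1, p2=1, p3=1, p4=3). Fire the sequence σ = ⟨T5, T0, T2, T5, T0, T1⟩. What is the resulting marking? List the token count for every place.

(p0=3, p1=2, p2=2, p3=1, p4=1)

step 1: fire T5:  (p0=0, p1=1, p2=1, p3=1, p4=3) → (p0=1, p1=0, p2=1, p3=1, p4=4)
step 2: fire T0:  (p0=1, p1=0, p2=1, p3=1, p4=4) → (p0=1, p1=3, p2=1, p3=1, p4=2)
step 3: fire T2:  (p0=1, p1=3, p2=1, p3=1, p4=2) → (p0=0, p1=1, p2=2, p3=0, p4=2)
step 4: fire T5:  (p0=0, p1=1, p2=2, p3=0, p4=2) → (p0=1, p1=0, p2=2, p3=0, p4=3)
step 5: fire T0:  (p0=1, p1=0, p2=2, p3=0, p4=3) → (p0=1, p1=3, p2=2, p3=0, p4=1)
step 6: fire T1:  (p0=1, p1=3, p2=2, p3=0, p4=1) → (p0=3, p1=2, p2=2, p3=1, p4=1)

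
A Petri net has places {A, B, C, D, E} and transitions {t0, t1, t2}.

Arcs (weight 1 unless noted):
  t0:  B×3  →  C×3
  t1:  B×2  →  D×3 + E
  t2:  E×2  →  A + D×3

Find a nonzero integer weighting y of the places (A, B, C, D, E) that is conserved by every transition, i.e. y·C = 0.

y = (A:6, B:-3, C:-3, D:-2, E:0)

Incidence matrix C (rows=places, cols=transitions):
       t0   t1   t2
    A   0    0    1
    B  -3   -2    0
    C   3    0    0
    D   0    3    3
    E   0    1   -2

Candidate y = [6, -3, -3, -2, 0]; check y·C column-wise:
  col t0: 6·0 + -3·-3 + -3·3 + -2·0 = 0
  col t1: 6·0 + -3·-2 + -3·0 + -2·3 + 0·1 = 0
  col t2: 6·1 + -3·0 + -3·0 + -2·3 + 0·-2 = 0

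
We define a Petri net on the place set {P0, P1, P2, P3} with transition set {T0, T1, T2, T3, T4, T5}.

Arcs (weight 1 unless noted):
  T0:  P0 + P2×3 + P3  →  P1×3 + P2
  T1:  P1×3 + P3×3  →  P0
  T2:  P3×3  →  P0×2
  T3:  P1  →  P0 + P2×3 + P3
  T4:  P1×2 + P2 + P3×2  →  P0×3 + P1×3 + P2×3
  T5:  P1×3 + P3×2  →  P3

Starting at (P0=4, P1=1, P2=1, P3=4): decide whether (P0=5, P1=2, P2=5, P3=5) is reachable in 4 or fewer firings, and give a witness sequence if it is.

YES — reachable via ⟨T3, T0, T3⟩ (3 firings)

step 1: fire T3:  (P0=4, P1=1, P2=1, P3=4) → (P0=5, P1=0, P2=4, P3=5)
step 2: fire T0:  (P0=5, P1=0, P2=4, P3=5) → (P0=4, P1=3, P2=2, P3=4)
step 3: fire T3:  (P0=4, P1=3, P2=2, P3=4) → (P0=5, P1=2, P2=5, P3=5)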